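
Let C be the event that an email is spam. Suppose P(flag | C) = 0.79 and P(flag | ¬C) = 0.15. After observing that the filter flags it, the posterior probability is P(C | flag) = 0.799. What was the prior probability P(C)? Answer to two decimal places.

P(C) = 0.43

In odds form, posterior odds = prior odds × likelihood ratio, so prior odds = posterior odds ÷ LR.
Posterior odds = 0.799/(1−0.799) = 3.9751. LR = 0.79/0.15 = 5.2667.
Prior odds = 3.9751/5.2667 = 0.7548, so P(C) = 0.7548/(1+0.7548) ≈ 0.43.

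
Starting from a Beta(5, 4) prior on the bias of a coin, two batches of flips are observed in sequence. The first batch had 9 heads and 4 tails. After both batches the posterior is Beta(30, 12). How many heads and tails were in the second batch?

Because Beta–binomial updating is additive in the counts, the combined data contributed (α_post−α_prior, β_post−β_prior) successes and failures.
Total across both batches: 30−5=25 heads, 12−4=8 tails.
Subtract the first batch: 25−9=16 heads and 8−4=4 tails.

16 heads and 4 tails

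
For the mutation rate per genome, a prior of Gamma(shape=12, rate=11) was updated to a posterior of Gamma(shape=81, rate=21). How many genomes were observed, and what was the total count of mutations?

n = 10 genomes with total 69 mutations

A Gamma(α, β) prior (rate parametrization) on a Poisson rate with n observations summing to S gives posterior Gamma(α+S, β+n).
Matching: Σxᵢ = 81 − 12 = 69 and n = 21 − 11 = 10.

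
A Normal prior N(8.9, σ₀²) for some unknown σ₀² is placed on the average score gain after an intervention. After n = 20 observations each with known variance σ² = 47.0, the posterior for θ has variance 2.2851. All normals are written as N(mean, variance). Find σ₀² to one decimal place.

σ₀² = 82.7

Posterior precision equals prior precision plus data precision: 1/σ_n² = 1/σ₀² + n/σ².
So 1/σ₀² = 1/2.2851 − 20/47.0 = 0.437618 − 0.425532 = 0.012086.
Hence σ₀² = 1/0.012086 ≈ 82.7.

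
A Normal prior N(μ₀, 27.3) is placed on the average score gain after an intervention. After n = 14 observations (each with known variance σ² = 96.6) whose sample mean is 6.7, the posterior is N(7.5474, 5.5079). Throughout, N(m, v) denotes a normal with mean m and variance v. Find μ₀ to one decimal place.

The posterior mean is a precision-weighted average: μ_n = (τ₀μ₀ + τ_data·x̄)/(τ₀+τ_data), with τ₀=1/σ₀² and τ_data=n/σ².
Here τ₀ = 1/27.3 = 0.036630 and τ_data = 14/96.6 = 0.144928, so τ_n = 0.181558.
Rearranging for μ₀: μ₀ = (μ_n·τ_n − τ_data·x̄)/τ₀ = (7.5474·0.181558 − 0.144928·6.7) / 0.036630 = 0.399273/0.036630 ≈ 10.9.

μ₀ = 10.9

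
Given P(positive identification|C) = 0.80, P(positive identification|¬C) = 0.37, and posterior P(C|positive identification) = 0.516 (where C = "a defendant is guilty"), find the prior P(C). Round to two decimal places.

P(C) = 0.33

In odds form, posterior odds = prior odds × likelihood ratio, so prior odds = posterior odds ÷ LR.
Posterior odds = 0.516/(1−0.516) = 1.0661. LR = 0.80/0.37 = 2.1622.
Prior odds = 1.0661/2.1622 = 0.4931, so P(C) = 0.4931/(1+0.4931) ≈ 0.33.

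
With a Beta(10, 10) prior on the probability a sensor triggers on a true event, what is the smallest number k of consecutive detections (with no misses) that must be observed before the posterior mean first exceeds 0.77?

After k detections and 0 misses the posterior is Beta(10+k, 10), with mean (10+k)/(10+10+k).
Set (10+k)/(20+k) > 0.77 and solve: k > (0.77·20 − 10)/(1 − 0.77) = 23.478.
The smallest integer exceeding 23.478 is 24, and checking k=24: (34)/(44) = 0.7727 > 0.77.

k = 24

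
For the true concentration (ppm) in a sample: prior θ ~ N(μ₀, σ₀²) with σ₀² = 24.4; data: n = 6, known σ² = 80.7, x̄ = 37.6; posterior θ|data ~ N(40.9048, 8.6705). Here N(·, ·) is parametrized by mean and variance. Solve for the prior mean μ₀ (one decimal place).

μ₀ = 46.9

The posterior mean is a precision-weighted average: μ_n = (τ₀μ₀ + τ_data·x̄)/(τ₀+τ_data), with τ₀=1/σ₀² and τ_data=n/σ².
Here τ₀ = 1/24.4 = 0.040984 and τ_data = 6/80.7 = 0.074349, so τ_n = 0.115333.
Rearranging for μ₀: μ₀ = (μ_n·τ_n − τ_data·x̄)/τ₀ = (40.9048·0.115333 − 0.074349·37.6) / 0.040984 = 1.922151/0.040984 ≈ 46.9.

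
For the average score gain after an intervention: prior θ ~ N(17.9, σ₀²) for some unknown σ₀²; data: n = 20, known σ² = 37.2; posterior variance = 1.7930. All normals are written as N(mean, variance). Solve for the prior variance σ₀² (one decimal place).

Posterior precision equals prior precision plus data precision: 1/σ_n² = 1/σ₀² + n/σ².
So 1/σ₀² = 1/1.7930 − 20/37.2 = 0.557724 − 0.537634 = 0.020090.
Hence σ₀² = 1/0.020090 ≈ 49.8.

σ₀² = 49.8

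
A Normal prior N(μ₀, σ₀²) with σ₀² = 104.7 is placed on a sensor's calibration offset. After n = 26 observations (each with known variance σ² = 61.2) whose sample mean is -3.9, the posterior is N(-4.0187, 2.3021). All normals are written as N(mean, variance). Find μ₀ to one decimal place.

With known observation variance, the Normal–Normal posterior has precision τ_n = τ₀ + n/σ² and mean μ_n = (τ₀μ₀ + (n/σ²)x̄)/τ_n.
Here τ₀ = 1/104.7 = 0.009551 and τ_data = 26/61.2 = 0.424837, so τ_n = 0.434388.
Rearranging for μ₀: μ₀ = (μ_n·τ_n − τ_data·x̄)/τ₀ = (-4.0187·0.434388 − 0.424837·-3.9) / 0.009551 = -0.088811/0.009551 ≈ -9.3.

μ₀ = -9.3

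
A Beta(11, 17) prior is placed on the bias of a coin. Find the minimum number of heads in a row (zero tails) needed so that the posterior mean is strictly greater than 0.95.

After k heads and 0 tails the posterior is Beta(11+k, 17), with mean (11+k)/(11+17+k).
Set (11+k)/(28+k) > 0.95 and solve: k > (0.95·28 − 11)/(1 − 0.95) = 312.000.
The smallest integer exceeding 312.000 is 313, and checking k=313: (324)/(341) = 0.9501 > 0.95.

k = 313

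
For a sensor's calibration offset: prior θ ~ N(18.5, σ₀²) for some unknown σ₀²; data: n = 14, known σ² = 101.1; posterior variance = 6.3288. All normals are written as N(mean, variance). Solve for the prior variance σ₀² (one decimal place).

Posterior precision equals prior precision plus data precision: 1/σ_n² = 1/σ₀² + n/σ².
So 1/σ₀² = 1/6.3288 − 14/101.1 = 0.158008 − 0.138477 = 0.019531.
Hence σ₀² = 1/0.019531 ≈ 51.2.

σ₀² = 51.2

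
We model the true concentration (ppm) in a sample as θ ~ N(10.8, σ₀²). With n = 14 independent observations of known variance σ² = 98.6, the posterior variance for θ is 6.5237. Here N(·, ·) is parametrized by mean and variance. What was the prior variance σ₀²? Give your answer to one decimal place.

Posterior precision equals prior precision plus data precision: 1/σ_n² = 1/σ₀² + n/σ².
So 1/σ₀² = 1/6.5237 − 14/98.6 = 0.153287 − 0.141988 = 0.011299.
Hence σ₀² = 1/0.011299 ≈ 88.5.

σ₀² = 88.5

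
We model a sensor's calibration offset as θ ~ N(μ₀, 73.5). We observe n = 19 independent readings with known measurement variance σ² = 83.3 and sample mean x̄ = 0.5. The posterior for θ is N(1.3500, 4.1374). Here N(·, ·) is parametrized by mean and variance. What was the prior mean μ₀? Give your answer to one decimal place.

μ₀ = 15.6

The posterior mean is a precision-weighted average: μ_n = (τ₀μ₀ + τ_data·x̄)/(τ₀+τ_data), with τ₀=1/σ₀² and τ_data=n/σ².
Here τ₀ = 1/73.5 = 0.013605 and τ_data = 19/83.3 = 0.228091, so τ_n = 0.241696.
Rearranging for μ₀: μ₀ = (μ_n·τ_n − τ_data·x̄)/τ₀ = (1.3500·0.241696 − 0.228091·0.5) / 0.013605 = 0.212244/0.013605 ≈ 15.6.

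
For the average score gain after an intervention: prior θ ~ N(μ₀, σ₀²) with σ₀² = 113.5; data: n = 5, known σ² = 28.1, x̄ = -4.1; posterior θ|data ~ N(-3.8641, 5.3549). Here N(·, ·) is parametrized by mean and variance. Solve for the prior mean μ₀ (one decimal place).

The posterior mean is a precision-weighted average: μ_n = (τ₀μ₀ + τ_data·x̄)/(τ₀+τ_data), with τ₀=1/σ₀² and τ_data=n/σ².
Here τ₀ = 1/113.5 = 0.008811 and τ_data = 5/28.1 = 0.177936, so τ_n = 0.186747.
Rearranging for μ₀: μ₀ = (μ_n·τ_n − τ_data·x̄)/τ₀ = (-3.8641·0.186747 − 0.177936·-4.1) / 0.008811 = 0.007929/0.008811 ≈ 0.9.

μ₀ = 0.9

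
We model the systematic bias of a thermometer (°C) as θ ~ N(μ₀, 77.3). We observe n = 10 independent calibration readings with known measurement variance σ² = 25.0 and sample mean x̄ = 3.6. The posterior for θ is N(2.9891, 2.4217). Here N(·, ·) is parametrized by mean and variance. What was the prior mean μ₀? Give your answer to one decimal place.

μ₀ = -15.9

The posterior mean is a precision-weighted average: μ_n = (τ₀μ₀ + τ_data·x̄)/(τ₀+τ_data), with τ₀=1/σ₀² and τ_data=n/σ².
Here τ₀ = 1/77.3 = 0.012937 and τ_data = 10/25.0 = 0.400000, so τ_n = 0.412937.
Rearranging for μ₀: μ₀ = (μ_n·τ_n − τ_data·x̄)/τ₀ = (2.9891·0.412937 − 0.400000·3.6) / 0.012937 = -0.205690/0.012937 ≈ -15.9.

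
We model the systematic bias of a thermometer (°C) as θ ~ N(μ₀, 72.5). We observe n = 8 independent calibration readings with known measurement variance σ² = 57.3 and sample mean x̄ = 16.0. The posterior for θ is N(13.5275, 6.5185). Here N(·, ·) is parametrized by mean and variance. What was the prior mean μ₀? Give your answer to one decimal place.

With known observation variance, the Normal–Normal posterior has precision τ_n = τ₀ + n/σ² and mean μ_n = (τ₀μ₀ + (n/σ²)x̄)/τ_n.
Here τ₀ = 1/72.5 = 0.013793 and τ_data = 8/57.3 = 0.139616, so τ_n = 0.153409.
Rearranging for μ₀: μ₀ = (μ_n·τ_n − τ_data·x̄)/τ₀ = (13.5275·0.153409 − 0.139616·16.0) / 0.013793 = -0.158616/0.013793 ≈ -11.5.

μ₀ = -11.5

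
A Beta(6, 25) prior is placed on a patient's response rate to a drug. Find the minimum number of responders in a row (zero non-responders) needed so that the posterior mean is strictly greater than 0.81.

k = 101

After k responders and 0 non-responders the posterior is Beta(6+k, 25), with mean (6+k)/(6+25+k).
Set (6+k)/(31+k) > 0.81 and solve: k > (0.81·31 − 6)/(1 − 0.81) = 100.579.
The smallest integer exceeding 100.579 is 101, and checking k=101: (107)/(132) = 0.8106 > 0.81.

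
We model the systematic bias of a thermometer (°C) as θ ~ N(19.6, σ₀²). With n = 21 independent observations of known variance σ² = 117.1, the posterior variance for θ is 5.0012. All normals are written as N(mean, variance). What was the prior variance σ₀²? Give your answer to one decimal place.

σ₀² = 48.5

For the Normal–Normal model with known σ², precisions add: τ_n = τ₀ + n/σ².
So 1/σ₀² = 1/5.0012 − 21/117.1 = 0.199952 − 0.179334 = 0.020618.
Hence σ₀² = 1/0.020618 ≈ 48.5.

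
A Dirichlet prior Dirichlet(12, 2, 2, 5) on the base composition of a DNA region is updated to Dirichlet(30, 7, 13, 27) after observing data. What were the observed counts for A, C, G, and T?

counts (18, 5, 11, 22)

For a Dirichlet(α) prior with multinomial counts c, the posterior is Dirichlet(α + c) componentwise.
Counts are posterior − prior componentwise: 30−12=18, 7−2=5, 13−2=11, 27−5=22.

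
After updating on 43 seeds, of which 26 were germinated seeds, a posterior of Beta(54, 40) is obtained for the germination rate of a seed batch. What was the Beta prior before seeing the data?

A Beta(a, b) prior with s successes and f failures in binomial data gives a Beta(a+s, b+f) posterior.
Subtract the data counts: 54−26=28, 40−17=23.

Beta(28, 23)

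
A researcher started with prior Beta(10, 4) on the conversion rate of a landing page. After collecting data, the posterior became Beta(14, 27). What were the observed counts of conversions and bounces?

4 conversions and 23 bounces

Under Beta–binomial conjugacy the posterior parameters are (a+s, b+f).
So s = 14 − 10 = 4 and f = 27 − 4 = 23.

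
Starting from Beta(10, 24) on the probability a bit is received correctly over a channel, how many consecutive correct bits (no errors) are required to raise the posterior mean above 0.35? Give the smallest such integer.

k = 3

After k correct bits and 0 errors the posterior is Beta(10+k, 24), with mean (10+k)/(10+24+k).
Set (10+k)/(34+k) > 0.35 and solve: k > (0.35·34 − 10)/(1 − 0.35) = 2.923.
The smallest integer exceeding 2.923 is 3, and checking k=3: (13)/(37) = 0.3514 > 0.35.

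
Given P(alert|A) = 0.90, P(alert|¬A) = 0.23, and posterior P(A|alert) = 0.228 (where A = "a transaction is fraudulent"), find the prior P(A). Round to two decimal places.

P(A) = 0.07

In odds form, posterior odds = prior odds × likelihood ratio, so prior odds = posterior odds ÷ LR.
Posterior odds = 0.228/(1−0.228) = 0.2953. LR = 0.90/0.23 = 3.9130.
Prior odds = 0.2953/3.9130 = 0.0755, so P(A) = 0.0755/(1+0.0755) ≈ 0.07.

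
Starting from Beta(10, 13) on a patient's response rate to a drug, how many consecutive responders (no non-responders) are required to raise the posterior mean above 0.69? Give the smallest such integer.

k = 19

After k responders and 0 non-responders the posterior is Beta(10+k, 13), with mean (10+k)/(10+13+k).
Set (10+k)/(23+k) > 0.69 and solve: k > (0.69·23 − 10)/(1 − 0.69) = 18.935.
The smallest integer exceeding 18.935 is 19.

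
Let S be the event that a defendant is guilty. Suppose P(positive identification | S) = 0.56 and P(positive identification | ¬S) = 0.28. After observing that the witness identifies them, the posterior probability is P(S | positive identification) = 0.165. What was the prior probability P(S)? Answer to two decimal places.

Bayes' rule in odds form gives O(S|E) = O(S)·[P(E|S)/P(E|¬S)], hence O(S) = O(S|E)/LR.
Posterior odds = 0.165/(1−0.165) = 0.1976. LR = 0.56/0.28 = 2.0000.
Prior odds = 0.1976/2.0000 = 0.0988, so P(S) = 0.0988/(1+0.0988) ≈ 0.09.

P(S) = 0.09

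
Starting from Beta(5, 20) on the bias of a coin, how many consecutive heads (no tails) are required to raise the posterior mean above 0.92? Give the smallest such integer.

After k heads and 0 tails the posterior is Beta(5+k, 20), with mean (5+k)/(5+20+k).
Set (5+k)/(25+k) > 0.92 and solve: k > (0.92·25 − 5)/(1 − 0.92) = 225.000.
The smallest integer exceeding 225.000 is 226.

k = 226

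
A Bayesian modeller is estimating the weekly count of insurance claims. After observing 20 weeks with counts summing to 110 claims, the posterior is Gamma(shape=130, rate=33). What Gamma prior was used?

Gamma(shape=20, rate=13)

A Gamma(α, β) prior (rate parametrization) on a Poisson rate with n observations summing to S gives posterior Gamma(α+S, β+n).
So α = 130 − 110 = 20 and β = 33 − 20 = 13.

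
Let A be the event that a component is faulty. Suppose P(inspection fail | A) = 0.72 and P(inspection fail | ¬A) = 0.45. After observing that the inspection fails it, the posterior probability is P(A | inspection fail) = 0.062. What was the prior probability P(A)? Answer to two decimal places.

P(A) = 0.04

Bayes' rule in odds form gives O(A|E) = O(A)·[P(E|A)/P(E|¬A)], hence O(A) = O(A|E)/LR.
Posterior odds = 0.062/(1−0.062) = 0.0661. LR = 0.72/0.45 = 1.6000.
Prior odds = 0.0661/1.6000 = 0.0413, so P(A) = 0.0413/(1+0.0413) ≈ 0.04.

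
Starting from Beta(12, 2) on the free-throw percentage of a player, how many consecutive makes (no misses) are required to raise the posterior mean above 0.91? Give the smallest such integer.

After k makes and 0 misses the posterior is Beta(12+k, 2), with mean (12+k)/(12+2+k).
Set (12+k)/(14+k) > 0.91 and solve: k > (0.91·14 − 12)/(1 − 0.91) = 8.222.
The smallest integer exceeding 8.222 is 9, and checking k=9: (21)/(23) = 0.9130 > 0.91.

k = 9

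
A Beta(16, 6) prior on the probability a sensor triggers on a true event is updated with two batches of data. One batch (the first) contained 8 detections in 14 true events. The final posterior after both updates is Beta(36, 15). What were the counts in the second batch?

12 detections and 3 misses

Sequential conjugate updates are equivalent to a single update on the pooled data, so total successes = posterior α − prior α and total failures = posterior β − prior β.
Total across both batches: 36−16=20 detections, 15−6=9 misses.
Subtract the first batch: 20−8=12 detections and 9−6=3 misses.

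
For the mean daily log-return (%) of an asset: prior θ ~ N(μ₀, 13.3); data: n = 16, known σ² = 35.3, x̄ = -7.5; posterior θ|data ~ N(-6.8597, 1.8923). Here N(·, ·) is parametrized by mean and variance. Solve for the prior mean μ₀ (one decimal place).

μ₀ = -3.0

With known observation variance, the Normal–Normal posterior has precision τ_n = τ₀ + n/σ² and mean μ_n = (τ₀μ₀ + (n/σ²)x̄)/τ_n.
Here τ₀ = 1/13.3 = 0.075188 and τ_data = 16/35.3 = 0.453258, so τ_n = 0.528446.
Rearranging for μ₀: μ₀ = (μ_n·τ_n − τ_data·x̄)/τ₀ = (-6.8597·0.528446 − 0.453258·-7.5) / 0.075188 = -0.225546/0.075188 ≈ -3.0.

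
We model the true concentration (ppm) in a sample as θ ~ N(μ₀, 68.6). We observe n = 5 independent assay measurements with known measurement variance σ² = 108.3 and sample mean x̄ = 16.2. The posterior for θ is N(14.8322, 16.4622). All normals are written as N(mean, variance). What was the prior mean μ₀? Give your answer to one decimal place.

The posterior mean is a precision-weighted average: μ_n = (τ₀μ₀ + τ_data·x̄)/(τ₀+τ_data), with τ₀=1/σ₀² and τ_data=n/σ².
Here τ₀ = 1/68.6 = 0.014577 and τ_data = 5/108.3 = 0.046168, so τ_n = 0.060745.
Rearranging for μ₀: μ₀ = (μ_n·τ_n − τ_data·x̄)/τ₀ = (14.8322·0.060745 − 0.046168·16.2) / 0.014577 = 0.153060/0.014577 ≈ 10.5.

μ₀ = 10.5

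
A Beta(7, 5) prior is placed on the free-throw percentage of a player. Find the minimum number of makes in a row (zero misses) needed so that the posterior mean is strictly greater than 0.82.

k = 16

After k makes and 0 misses the posterior is Beta(7+k, 5), with mean (7+k)/(7+5+k).
Set (7+k)/(12+k) > 0.82 and solve: k > (0.82·12 − 7)/(1 − 0.82) = 15.778.
The smallest integer exceeding 15.778 is 16, and checking k=16: (23)/(28) = 0.8214 > 0.82.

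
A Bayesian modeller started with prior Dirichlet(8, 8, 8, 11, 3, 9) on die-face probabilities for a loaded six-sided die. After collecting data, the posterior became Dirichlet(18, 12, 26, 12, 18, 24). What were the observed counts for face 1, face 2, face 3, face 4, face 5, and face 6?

counts (10, 4, 18, 1, 15, 15)

For a Dirichlet(α) prior with multinomial counts c, the posterior is Dirichlet(α + c) componentwise.
Counts are posterior − prior componentwise: 18−8=10, 12−8=4, 26−8=18, 12−11=1, 18−3=15, 24−9=15.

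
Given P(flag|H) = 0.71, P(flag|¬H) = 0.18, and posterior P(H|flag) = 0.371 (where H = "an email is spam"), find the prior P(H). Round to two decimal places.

P(H) = 0.13

In odds form, posterior odds = prior odds × likelihood ratio, so prior odds = posterior odds ÷ LR.
Posterior odds = 0.371/(1−0.371) = 0.5898. LR = 0.71/0.18 = 3.9444.
Prior odds = 0.5898/3.9444 = 0.1495, so P(H) = 0.1495/(1+0.1495) ≈ 0.13.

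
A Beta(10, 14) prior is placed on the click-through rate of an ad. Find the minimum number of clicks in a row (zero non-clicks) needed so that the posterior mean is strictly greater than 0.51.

After k clicks and 0 non-clicks the posterior is Beta(10+k, 14), with mean (10+k)/(10+14+k).
Set (10+k)/(24+k) > 0.51 and solve: k > (0.51·24 − 10)/(1 − 0.51) = 4.571.
The smallest integer exceeding 4.571 is 5.

k = 5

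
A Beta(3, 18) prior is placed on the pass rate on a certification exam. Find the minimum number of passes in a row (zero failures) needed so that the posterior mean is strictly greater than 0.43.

k = 11

After k passes and 0 failures the posterior is Beta(3+k, 18), with mean (3+k)/(3+18+k).
Set (3+k)/(21+k) > 0.43 and solve: k > (0.43·21 − 3)/(1 − 0.43) = 10.579.
The smallest integer exceeding 10.579 is 11, and checking k=11: (14)/(32) = 0.4375 > 0.43.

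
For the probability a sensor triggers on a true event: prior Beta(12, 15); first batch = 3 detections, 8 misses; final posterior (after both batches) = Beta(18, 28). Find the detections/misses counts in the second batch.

3 detections and 5 misses

Because Beta–binomial updating is additive in the counts, the combined data contributed (α_post−α_prior, β_post−β_prior) successes and failures.
Total across both batches: 18−12=6 detections, 28−15=13 misses.
Subtract the first batch: 6−3=3 detections and 13−8=5 misses.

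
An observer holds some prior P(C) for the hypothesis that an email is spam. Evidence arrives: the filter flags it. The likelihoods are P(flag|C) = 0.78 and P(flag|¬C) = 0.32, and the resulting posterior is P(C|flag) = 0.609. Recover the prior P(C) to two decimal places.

P(C) = 0.39

In odds form, posterior odds = prior odds × likelihood ratio, so prior odds = posterior odds ÷ LR.
Posterior odds = 0.609/(1−0.609) = 1.5575. LR = 0.78/0.32 = 2.4375.
Prior odds = 1.5575/2.4375 = 0.6390, so P(C) = 0.6390/(1+0.6390) ≈ 0.39.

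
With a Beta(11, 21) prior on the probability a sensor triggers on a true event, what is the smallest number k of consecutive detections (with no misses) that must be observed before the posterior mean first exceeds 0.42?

k = 5

After k detections and 0 misses the posterior is Beta(11+k, 21), with mean (11+k)/(11+21+k).
Set (11+k)/(32+k) > 0.42 and solve: k > (0.42·32 − 11)/(1 − 0.42) = 4.207.
The smallest integer exceeding 4.207 is 5.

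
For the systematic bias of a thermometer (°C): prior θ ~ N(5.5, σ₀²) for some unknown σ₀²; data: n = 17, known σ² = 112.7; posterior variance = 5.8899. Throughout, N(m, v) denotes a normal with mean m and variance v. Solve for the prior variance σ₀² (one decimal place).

Posterior precision equals prior precision plus data precision: 1/σ_n² = 1/σ₀² + n/σ².
So 1/σ₀² = 1/5.8899 − 17/112.7 = 0.169782 − 0.150843 = 0.018939.
Hence σ₀² = 1/0.018939 ≈ 52.8.

σ₀² = 52.8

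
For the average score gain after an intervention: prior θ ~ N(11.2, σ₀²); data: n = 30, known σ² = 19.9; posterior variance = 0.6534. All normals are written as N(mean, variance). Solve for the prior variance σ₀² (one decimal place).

For the Normal–Normal model with known σ², precisions add: τ_n = τ₀ + n/σ².
So 1/σ₀² = 1/0.6534 − 30/19.9 = 1.530456 − 1.507538 = 0.022918.
Hence σ₀² = 1/0.022918 ≈ 43.6.

σ₀² = 43.6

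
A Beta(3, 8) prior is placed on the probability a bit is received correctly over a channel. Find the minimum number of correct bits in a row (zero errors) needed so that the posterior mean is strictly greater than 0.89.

After k correct bits and 0 errors the posterior is Beta(3+k, 8), with mean (3+k)/(3+8+k).
Set (3+k)/(11+k) > 0.89 and solve: k > (0.89·11 − 3)/(1 − 0.89) = 61.727.
The smallest integer exceeding 61.727 is 62.

k = 62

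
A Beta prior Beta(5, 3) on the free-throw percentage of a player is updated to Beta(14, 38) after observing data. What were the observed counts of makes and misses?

9 makes and 35 misses

A Beta(a, b) prior with s successes and f failures in binomial data gives a Beta(a+s, b+f) posterior.
So s = 14 − 5 = 9 and f = 38 − 3 = 35.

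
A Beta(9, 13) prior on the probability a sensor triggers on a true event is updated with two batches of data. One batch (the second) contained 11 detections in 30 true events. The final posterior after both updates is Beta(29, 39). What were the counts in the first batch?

9 detections and 7 misses

Because Beta–binomial updating is additive in the counts, the combined data contributed (α_post−α_prior, β_post−β_prior) successes and failures.
Total across both batches: 29−9=20 detections, 39−13=26 misses.
Subtract the second batch: 20−11=9 detections and 26−19=7 misses.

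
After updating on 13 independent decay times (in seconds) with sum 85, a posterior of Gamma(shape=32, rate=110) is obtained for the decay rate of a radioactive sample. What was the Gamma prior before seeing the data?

Gamma–exponential conjugacy: posterior shape = α + n, posterior rate = β + Σtᵢ.
So α = 32 − 13 = 19 and β = 110 − 85 = 25.

Gamma(shape=19, rate=25)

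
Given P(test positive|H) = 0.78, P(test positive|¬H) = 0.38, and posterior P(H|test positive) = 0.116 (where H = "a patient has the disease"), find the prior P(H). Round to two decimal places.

Bayes' rule in odds form gives O(H|E) = O(H)·[P(E|H)/P(E|¬H)], hence O(H) = O(H|E)/LR.
Posterior odds = 0.116/(1−0.116) = 0.1312. LR = 0.78/0.38 = 2.0526.
Prior odds = 0.1312/2.0526 = 0.0639, so P(H) = 0.0639/(1+0.0639) ≈ 0.06.

P(H) = 0.06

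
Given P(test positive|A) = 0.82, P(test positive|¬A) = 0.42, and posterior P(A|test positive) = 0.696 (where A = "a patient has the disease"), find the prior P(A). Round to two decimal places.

P(A) = 0.54

Bayes' rule in odds form gives O(A|E) = O(A)·[P(E|A)/P(E|¬A)], hence O(A) = O(A|E)/LR.
Posterior odds = 0.696/(1−0.696) = 2.2895. LR = 0.82/0.42 = 1.9524.
Prior odds = 2.2895/1.9524 = 1.1727, so P(A) = 1.1727/(1+1.1727) ≈ 0.54.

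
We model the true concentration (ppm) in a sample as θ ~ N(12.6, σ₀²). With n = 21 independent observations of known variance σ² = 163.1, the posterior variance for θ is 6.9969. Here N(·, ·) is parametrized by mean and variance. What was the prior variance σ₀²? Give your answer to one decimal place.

Posterior precision equals prior precision plus data precision: 1/σ_n² = 1/σ₀² + n/σ².
So 1/σ₀² = 1/6.9969 − 21/163.1 = 0.142920 − 0.128755 = 0.014165.
Hence σ₀² = 1/0.014165 ≈ 70.6.

σ₀² = 70.6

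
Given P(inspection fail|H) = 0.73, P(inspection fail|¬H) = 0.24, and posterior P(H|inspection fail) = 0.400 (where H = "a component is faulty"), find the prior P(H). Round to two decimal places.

Bayes' rule in odds form gives O(H|E) = O(H)·[P(E|H)/P(E|¬H)], hence O(H) = O(H|E)/LR.
Posterior odds = 0.400/(1−0.400) = 0.6667. LR = 0.73/0.24 = 3.0417.
Prior odds = 0.6667/3.0417 = 0.2192, so P(H) = 0.2192/(1+0.2192) ≈ 0.18.

P(H) = 0.18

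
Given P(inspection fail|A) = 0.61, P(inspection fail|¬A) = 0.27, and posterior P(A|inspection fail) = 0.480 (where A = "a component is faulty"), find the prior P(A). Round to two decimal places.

P(A) = 0.29

Bayes' rule in odds form gives O(A|E) = O(A)·[P(E|A)/P(E|¬A)], hence O(A) = O(A|E)/LR.
Posterior odds = 0.480/(1−0.480) = 0.9231. LR = 0.61/0.27 = 2.2593.
Prior odds = 0.9231/2.2593 = 0.4086, so P(A) = 0.4086/(1+0.4086) ≈ 0.29.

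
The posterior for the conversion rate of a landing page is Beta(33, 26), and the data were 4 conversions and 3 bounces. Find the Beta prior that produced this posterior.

Beta(29, 23)

Beta is conjugate to the binomial likelihood: posterior = Beta(a+s, b+f).
So a = 33 − 4 = 29 and b = 26 − 3 = 23.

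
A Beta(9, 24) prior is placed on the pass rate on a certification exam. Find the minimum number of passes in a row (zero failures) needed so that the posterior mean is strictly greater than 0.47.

k = 13

After k passes and 0 failures the posterior is Beta(9+k, 24), with mean (9+k)/(9+24+k).
Set (9+k)/(33+k) > 0.47 and solve: k > (0.47·33 − 9)/(1 − 0.47) = 12.283.
The smallest integer exceeding 12.283 is 13, and checking k=13: (22)/(46) = 0.4783 > 0.47.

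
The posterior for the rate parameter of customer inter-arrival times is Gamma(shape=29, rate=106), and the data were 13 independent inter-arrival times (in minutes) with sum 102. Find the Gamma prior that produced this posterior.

For an exponential likelihood with a Gamma(α, β) prior on the rate, n observations with total T give posterior Gamma(α+n, β+T).
So α = 29 − 13 = 16 and β = 106 − 102 = 4.

Gamma(shape=16, rate=4)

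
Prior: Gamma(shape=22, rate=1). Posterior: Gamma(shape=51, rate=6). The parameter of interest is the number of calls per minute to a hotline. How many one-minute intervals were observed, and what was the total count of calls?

n = 5 one-minute intervals with total 29 calls

Gamma–Poisson conjugacy: posterior shape = α + Σxᵢ, posterior rate = β + n.
Matching: Σxᵢ = 51 − 22 = 29 and n = 6 − 1 = 5.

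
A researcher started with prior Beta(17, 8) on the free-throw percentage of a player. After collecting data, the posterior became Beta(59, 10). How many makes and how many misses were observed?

Under Beta–binomial conjugacy the posterior parameters are (a+s, b+f).
Match parameters: s=59−17=42, f=10−8=2.

42 makes and 2 misses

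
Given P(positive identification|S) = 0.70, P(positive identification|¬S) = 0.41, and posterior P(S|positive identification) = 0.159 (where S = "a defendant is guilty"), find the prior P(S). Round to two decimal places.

P(S) = 0.10

In odds form, posterior odds = prior odds × likelihood ratio, so prior odds = posterior odds ÷ LR.
Posterior odds = 0.159/(1−0.159) = 0.1891. LR = 0.70/0.41 = 1.7073.
Prior odds = 0.1891/1.7073 = 0.1108, so P(S) = 0.1108/(1+0.1108) ≈ 0.10.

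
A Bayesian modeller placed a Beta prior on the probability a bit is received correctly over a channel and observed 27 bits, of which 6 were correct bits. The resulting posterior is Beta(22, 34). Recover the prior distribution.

Beta(16, 13)

Under Beta–binomial conjugacy the posterior parameters are (a+s, b+f).
Subtract the data counts: 22−6=16, 34−21=13.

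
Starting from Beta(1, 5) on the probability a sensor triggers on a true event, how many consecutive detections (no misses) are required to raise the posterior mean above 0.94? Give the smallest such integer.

After k detections and 0 misses the posterior is Beta(1+k, 5), with mean (1+k)/(1+5+k).
Set (1+k)/(6+k) > 0.94 and solve: k > (0.94·6 − 1)/(1 − 0.94) = 77.333.
The smallest integer exceeding 77.333 is 78.

k = 78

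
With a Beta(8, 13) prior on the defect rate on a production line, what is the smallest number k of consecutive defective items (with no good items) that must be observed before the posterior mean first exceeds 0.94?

After k defective items and 0 good items the posterior is Beta(8+k, 13), with mean (8+k)/(8+13+k).
Set (8+k)/(21+k) > 0.94 and solve: k > (0.94·21 − 8)/(1 − 0.94) = 195.667.
The smallest integer exceeding 195.667 is 196, and checking k=196: (204)/(217) = 0.9401 > 0.94.

k = 196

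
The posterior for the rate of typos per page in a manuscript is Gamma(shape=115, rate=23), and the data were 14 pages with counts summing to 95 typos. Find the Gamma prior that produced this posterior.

Gamma(shape=20, rate=9)

Gamma–Poisson conjugacy: posterior shape = α + Σxᵢ, posterior rate = β + n.
So α = 115 − 95 = 20 and β = 23 − 14 = 9.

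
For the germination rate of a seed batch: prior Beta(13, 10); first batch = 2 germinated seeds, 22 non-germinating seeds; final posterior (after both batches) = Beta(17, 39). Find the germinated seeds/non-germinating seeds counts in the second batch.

Sequential conjugate updates are equivalent to a single update on the pooled data, so total successes = posterior α − prior α and total failures = posterior β − prior β.
Total across both batches: 17−13=4 germinated seeds, 39−10=29 non-germinating seeds.
Subtract the first batch: 4−2=2 germinated seeds and 29−22=7 non-germinating seeds.

2 germinated seeds and 7 non-germinating seeds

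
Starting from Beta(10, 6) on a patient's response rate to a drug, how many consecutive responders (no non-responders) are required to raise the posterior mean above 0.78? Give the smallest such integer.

k = 12

After k responders and 0 non-responders the posterior is Beta(10+k, 6), with mean (10+k)/(10+6+k).
Set (10+k)/(16+k) > 0.78 and solve: k > (0.78·16 − 10)/(1 − 0.78) = 11.273.
The smallest integer exceeding 11.273 is 12, and checking k=12: (22)/(28) = 0.7857 > 0.78.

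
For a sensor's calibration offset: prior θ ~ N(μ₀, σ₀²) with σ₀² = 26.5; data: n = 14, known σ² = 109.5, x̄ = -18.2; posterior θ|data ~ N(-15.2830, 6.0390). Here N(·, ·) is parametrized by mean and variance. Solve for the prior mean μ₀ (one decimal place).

μ₀ = -5.4

The posterior mean is a precision-weighted average: μ_n = (τ₀μ₀ + τ_data·x̄)/(τ₀+τ_data), with τ₀=1/σ₀² and τ_data=n/σ².
Here τ₀ = 1/26.5 = 0.037736 and τ_data = 14/109.5 = 0.127854, so τ_n = 0.165590.
Rearranging for μ₀: μ₀ = (μ_n·τ_n − τ_data·x̄)/τ₀ = (-15.2830·0.165590 − 0.127854·-18.2) / 0.037736 = -0.203769/0.037736 ≈ -5.4.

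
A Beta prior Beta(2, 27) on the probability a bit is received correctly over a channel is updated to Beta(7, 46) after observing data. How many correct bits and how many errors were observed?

5 correct bits and 19 errors

A Beta(a, b) prior with s successes and f failures in binomial data gives a Beta(a+s, b+f) posterior.
Match parameters: s=7−2=5, f=46−27=19.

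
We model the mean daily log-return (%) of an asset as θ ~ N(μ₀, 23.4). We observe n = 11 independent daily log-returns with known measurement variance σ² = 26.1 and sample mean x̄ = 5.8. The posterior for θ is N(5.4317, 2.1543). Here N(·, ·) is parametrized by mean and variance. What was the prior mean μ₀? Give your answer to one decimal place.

The posterior mean is a precision-weighted average: μ_n = (τ₀μ₀ + τ_data·x̄)/(τ₀+τ_data), with τ₀=1/σ₀² and τ_data=n/σ².
Here τ₀ = 1/23.4 = 0.042735 and τ_data = 11/26.1 = 0.421456, so τ_n = 0.464191.
Rearranging for μ₀: μ₀ = (μ_n·τ_n − τ_data·x̄)/τ₀ = (5.4317·0.464191 − 0.421456·5.8) / 0.042735 = 0.076901/0.042735 ≈ 1.8.

μ₀ = 1.8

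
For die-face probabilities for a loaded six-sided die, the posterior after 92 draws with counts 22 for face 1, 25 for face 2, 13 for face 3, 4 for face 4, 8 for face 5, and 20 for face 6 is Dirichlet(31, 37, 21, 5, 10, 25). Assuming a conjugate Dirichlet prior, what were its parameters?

Dirichlet(9, 12, 8, 1, 2, 5)

For a Dirichlet(α) prior with multinomial counts c, the posterior is Dirichlet(α + c) componentwise.
Subtract each count from the matching posterior parameter: 31−22=9, 37−25=12, 21−13=8, 5−4=1, 10−8=2, 25−20=5.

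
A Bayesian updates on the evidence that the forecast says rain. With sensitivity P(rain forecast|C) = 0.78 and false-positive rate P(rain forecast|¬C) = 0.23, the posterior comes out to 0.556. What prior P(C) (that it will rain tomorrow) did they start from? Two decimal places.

Bayes' rule in odds form gives O(C|E) = O(C)·[P(E|C)/P(E|¬C)], hence O(C) = O(C|E)/LR.
Posterior odds = 0.556/(1−0.556) = 1.2523. LR = 0.78/0.23 = 3.3913.
Prior odds = 1.2523/3.3913 = 0.3693, so P(C) = 0.3693/(1+0.3693) ≈ 0.27.

P(C) = 0.27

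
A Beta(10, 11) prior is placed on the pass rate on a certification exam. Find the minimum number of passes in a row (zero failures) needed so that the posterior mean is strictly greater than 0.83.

k = 44

After k passes and 0 failures the posterior is Beta(10+k, 11), with mean (10+k)/(10+11+k).
Set (10+k)/(21+k) > 0.83 and solve: k > (0.83·21 − 10)/(1 − 0.83) = 43.706.
The smallest integer exceeding 43.706 is 44.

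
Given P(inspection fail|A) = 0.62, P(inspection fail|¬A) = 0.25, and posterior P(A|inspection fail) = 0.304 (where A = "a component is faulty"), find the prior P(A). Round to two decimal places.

In odds form, posterior odds = prior odds × likelihood ratio, so prior odds = posterior odds ÷ LR.
Posterior odds = 0.304/(1−0.304) = 0.4368. LR = 0.62/0.25 = 2.4800.
Prior odds = 0.4368/2.4800 = 0.1761, so P(A) = 0.1761/(1+0.1761) ≈ 0.15.

P(A) = 0.15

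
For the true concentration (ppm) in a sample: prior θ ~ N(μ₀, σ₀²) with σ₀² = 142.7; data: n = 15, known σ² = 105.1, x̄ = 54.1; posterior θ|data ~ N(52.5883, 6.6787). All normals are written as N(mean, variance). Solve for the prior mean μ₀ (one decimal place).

With known observation variance, the Normal–Normal posterior has precision τ_n = τ₀ + n/σ² and mean μ_n = (τ₀μ₀ + (n/σ²)x̄)/τ_n.
Here τ₀ = 1/142.7 = 0.007008 and τ_data = 15/105.1 = 0.142721, so τ_n = 0.149729.
Rearranging for μ₀: μ₀ = (μ_n·τ_n − τ_data·x̄)/τ₀ = (52.5883·0.149729 − 0.142721·54.1) / 0.007008 = 0.152787/0.007008 ≈ 21.8.

μ₀ = 21.8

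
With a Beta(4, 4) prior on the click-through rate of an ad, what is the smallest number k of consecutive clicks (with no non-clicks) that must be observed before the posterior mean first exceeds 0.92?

After k clicks and 0 non-clicks the posterior is Beta(4+k, 4), with mean (4+k)/(4+4+k).
Set (4+k)/(8+k) > 0.92 and solve: k > (0.92·8 − 4)/(1 − 0.92) = 42.000.
The smallest integer exceeding 42.000 is 43, and checking k=43: (47)/(51) = 0.9216 > 0.92.

k = 43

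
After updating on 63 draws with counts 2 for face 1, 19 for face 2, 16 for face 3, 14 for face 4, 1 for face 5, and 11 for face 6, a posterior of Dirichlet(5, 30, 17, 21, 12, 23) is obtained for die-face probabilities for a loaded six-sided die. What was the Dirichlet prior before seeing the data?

For a Dirichlet(α) prior with multinomial counts c, the posterior is Dirichlet(α + c) componentwise.
Subtract each count from the matching posterior parameter: 5−2=3, 30−19=11, 17−16=1, 21−14=7, 12−1=11, 23−11=12.

Dirichlet(3, 11, 1, 7, 11, 12)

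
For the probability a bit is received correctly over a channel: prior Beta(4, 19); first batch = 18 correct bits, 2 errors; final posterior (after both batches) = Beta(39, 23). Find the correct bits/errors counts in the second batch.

Sequential conjugate updates are equivalent to a single update on the pooled data, so total successes = posterior α − prior α and total failures = posterior β − prior β.
Total across both batches: 39−4=35 correct bits, 23−19=4 errors.
Subtract the first batch: 35−18=17 correct bits and 4−2=2 errors.

17 correct bits and 2 errors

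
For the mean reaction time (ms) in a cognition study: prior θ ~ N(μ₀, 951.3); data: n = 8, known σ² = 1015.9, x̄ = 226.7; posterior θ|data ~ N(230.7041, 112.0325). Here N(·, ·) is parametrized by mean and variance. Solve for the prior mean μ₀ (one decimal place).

With known observation variance, the Normal–Normal posterior has precision τ_n = τ₀ + n/σ² and mean μ_n = (τ₀μ₀ + (n/σ²)x̄)/τ_n.
Here τ₀ = 1/951.3 = 0.001051 and τ_data = 8/1015.9 = 0.007875, so τ_n = 0.008926.
Rearranging for μ₀: μ₀ = (μ_n·τ_n − τ_data·x̄)/τ₀ = (230.7041·0.008926 − 0.007875·226.7) / 0.001051 = 0.274002/0.001051 ≈ 260.7.

μ₀ = 260.7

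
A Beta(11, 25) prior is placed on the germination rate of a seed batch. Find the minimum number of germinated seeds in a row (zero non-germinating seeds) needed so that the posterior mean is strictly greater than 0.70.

After k germinated seeds and 0 non-germinating seeds the posterior is Beta(11+k, 25), with mean (11+k)/(11+25+k).
Set (11+k)/(36+k) > 0.70 and solve: k > (0.70·36 − 11)/(1 − 0.70) = 47.333.
The smallest integer exceeding 47.333 is 48.

k = 48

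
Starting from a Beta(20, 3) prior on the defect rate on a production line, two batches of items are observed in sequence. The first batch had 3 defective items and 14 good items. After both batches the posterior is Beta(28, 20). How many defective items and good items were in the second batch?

5 defective items and 3 good items

Because Beta–binomial updating is additive in the counts, the combined data contributed (α_post−α_prior, β_post−β_prior) successes and failures.
Total across both batches: 28−20=8 defective items, 20−3=17 good items.
Subtract the first batch: 8−3=5 defective items and 17−14=3 good items.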